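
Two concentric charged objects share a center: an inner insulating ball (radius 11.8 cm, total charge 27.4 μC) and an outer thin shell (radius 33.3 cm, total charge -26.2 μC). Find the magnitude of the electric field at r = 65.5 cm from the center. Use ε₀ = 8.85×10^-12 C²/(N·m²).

Symmetry ⇒ E = E(r) r̂. Gaussian sphere of radius r = 65.5 cm (r > 33.3 cm, enclosing both).
Q_enc = (27.4 μC) + (-26.2 μC) = 1.20×10^-6 C.
Since E is radial and uniform over the Gaussian sphere, Φ = E·4πr² = Q_enc/ε₀.
E = |Q_enc|/(4πε₀r²) = (1.20×10^-6)/(4π·8.85×10^-12·(0.655)²) = 2.52×10^4 N/C.

E = 2.52×10^4 V/m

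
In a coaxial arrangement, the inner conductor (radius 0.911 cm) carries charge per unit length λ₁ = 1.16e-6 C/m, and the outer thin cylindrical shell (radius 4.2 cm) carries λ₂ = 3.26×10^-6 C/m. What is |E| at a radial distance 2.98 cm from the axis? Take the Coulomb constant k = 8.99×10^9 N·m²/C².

7.00×10^5 N/C

Choose a coaxial cylinder of radius r = 2.98 cm (arbitrary length L) as the Gaussian surface (between the conductors, 0.911 cm < r < 4.2 cm).
The shell at 4.2 cm lies outside the Gaussian surface, so λ_enc = λ₁ = 1.16e-6 C/m.
Since E is radial and uniform over the curved surface, Φ = E·2πrL = Q_enc/ε₀ = λ_enc L/ε₀.
E = 2k|λ_enc|/r = 2(8.99×10^9)(1.16e-6)/(0.0298) = 7.00×10^5 N/C.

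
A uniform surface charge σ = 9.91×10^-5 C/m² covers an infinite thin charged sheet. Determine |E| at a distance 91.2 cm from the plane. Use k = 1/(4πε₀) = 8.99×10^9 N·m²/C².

By planar symmetry E is perpendicular to the sheet and uniform; use a Gaussian pillbox with flat faces of area A on each side of the sheet.
Only the two end caps contribute flux: Φ = 2EA. With Q_enc = σA, Gauss's law gives E = |σ|/(2ε₀).
E = 2πk|σ| = 2π(8.99×10^9)(9.91e-5) = 5.60×10^6 N/C.

|E| = 5.60e6 N/C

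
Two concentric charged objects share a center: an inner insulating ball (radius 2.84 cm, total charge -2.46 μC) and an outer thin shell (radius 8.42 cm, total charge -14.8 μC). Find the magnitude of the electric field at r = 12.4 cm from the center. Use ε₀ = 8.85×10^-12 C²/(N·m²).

Use a concentric Gaussian sphere at r = 12.4 cm (r > 8.42 cm, enclosing both).
Q_enc = (-2.46 μC) + (-14.8 μC) = -1.726×10^-5 C.
Since E is radial and uniform over the Gaussian sphere, Φ = E·4πr² = Q_enc/ε₀.
E = |Q_enc|/(4πε₀r²) = (1.726×10^-5)/(4π·8.85×10^-12·(0.124)²) = 1.01×10^7 N/C.

E ≈ 1.01e7 N/C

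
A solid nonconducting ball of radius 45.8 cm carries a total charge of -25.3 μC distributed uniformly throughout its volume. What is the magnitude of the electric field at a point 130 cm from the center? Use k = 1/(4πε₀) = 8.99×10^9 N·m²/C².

E = 1.35×10^5 N/C

By spherical symmetry E is radial; choose a Gaussian sphere of radius r = 130 cm (r > R, so the entire charge is enclosed).
Q_enc = -25.3 μC = -2.53e-5 C.
Gauss's law: E·4πr² = Q_enc/ε₀.
E = k|Q_enc|/r² = (8.99×10^9)(2.53×10^-5)/(1.3)² = 1.35×10^5 N/C.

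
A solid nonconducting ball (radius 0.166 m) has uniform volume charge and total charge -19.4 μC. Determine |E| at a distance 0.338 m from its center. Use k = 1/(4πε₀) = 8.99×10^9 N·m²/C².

Symmetry ⇒ E = E(r) r̂. Gaussian sphere of radius r = 0.338 m (r > R, so the entire charge is enclosed).
Q_enc = -19.4 μC = -1.94e-5 C.
Applying ∮E·dA = Q_enc/ε₀ with Φ = E(4πr²):
E = k|Q_enc|/r² = (8.99×10^9)(1.94×10^-5)/(0.338)² = 1.53×10^6 N/C.

|E| ≈ 1.53×10^6 N/C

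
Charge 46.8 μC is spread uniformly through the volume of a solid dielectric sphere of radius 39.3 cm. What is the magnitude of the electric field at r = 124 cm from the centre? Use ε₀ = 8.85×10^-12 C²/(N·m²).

Symmetry ⇒ E = E(r) r̂. Gaussian sphere of radius r = 124 cm (r > R, so the entire charge is enclosed).
Q_enc = 46.8 μC = 4.68×10^-5 C.
Gauss's law: E·4πr² = Q_enc/ε₀.
E = |Q_enc|/(4πε₀r²) = (4.68×10^-5)/(4π·8.85×10^-12·(1.24)²) = 2.74e5 N/C.

E ≈ 2.74×10^5 N/C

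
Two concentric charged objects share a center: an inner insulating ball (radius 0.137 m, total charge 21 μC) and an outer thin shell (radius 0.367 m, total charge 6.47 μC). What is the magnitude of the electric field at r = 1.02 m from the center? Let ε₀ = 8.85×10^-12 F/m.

|E| ≈ 2.37e5 V/m

By spherical symmetry E is radial; choose a Gaussian sphere of radius r = 1.02 m (r > 0.367 m, enclosing both).
Q_enc = (21 μC) + (6.47 μC) = 2.747×10^-5 C.
Since E is radial and uniform over the Gaussian sphere, Φ = E·4πr² = Q_enc/ε₀.
E = |Q_enc|/(4πε₀r²) = (2.747×10^-5)/(4π·8.85×10^-12·(1.02)²) = 2.37×10^5 N/C.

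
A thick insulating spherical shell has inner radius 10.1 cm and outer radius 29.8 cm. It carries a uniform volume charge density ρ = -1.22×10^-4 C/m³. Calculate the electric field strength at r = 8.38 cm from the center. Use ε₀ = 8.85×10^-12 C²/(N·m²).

By spherical symmetry E is radial; choose a Gaussian sphere of radius r = 8.38 cm (r < 10.1 cm, inside the empty cavity).
Q_enc = 0 (all charge lies at larger r); Gauss's law gives E = 0.

E = 0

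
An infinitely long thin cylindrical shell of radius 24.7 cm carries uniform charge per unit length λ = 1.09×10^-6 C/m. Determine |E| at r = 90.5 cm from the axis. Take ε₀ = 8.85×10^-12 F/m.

Take a coaxial cylindrical Gaussian surface of radius r = 90.5 cm and length L (r > 24.7 cm).
The full line charge is enclosed: λ_enc = 1.09×10^-6 C/m.
Since E is radial and uniform over the curved surface, Φ = E·2πrL = Q_enc/ε₀ = λ_enc L/ε₀.
E = |λ_enc|/(2πε₀r) = (1.09e-6)/(2π·8.85×10^-12·0.905) = 2.17×10^4 N/C.

|E| ≈ 2.17e4 N/C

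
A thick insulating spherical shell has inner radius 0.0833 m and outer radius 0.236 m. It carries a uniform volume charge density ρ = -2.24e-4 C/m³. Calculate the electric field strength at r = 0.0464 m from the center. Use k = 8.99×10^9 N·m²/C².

Symmetry ⇒ E = E(r) r̂. Gaussian sphere of radius r = 0.0464 m (r < 0.0833 m, inside the empty cavity).
No charge is enclosed, so by Gauss's law E·4πr² = 0 ⇒ E = 0.

E = 0 (no enclosed charge)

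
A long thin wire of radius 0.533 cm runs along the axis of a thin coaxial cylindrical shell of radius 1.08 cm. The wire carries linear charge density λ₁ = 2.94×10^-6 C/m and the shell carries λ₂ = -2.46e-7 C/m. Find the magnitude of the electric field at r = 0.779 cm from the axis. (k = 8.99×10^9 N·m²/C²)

|E| ≈ 6.79×10^6 N/C

By cylindrical symmetry E is radial; use a coaxial Gaussian cylinder of radius 0.779 cm and length L (between the conductors, 0.533 cm < r < 1.08 cm).
Only the inner wire is enclosed; the outer shell contributes nothing inside itself. λ_enc = λ₁ = 2.94e-6 C/m.
By Gauss's law (flux through the curved wall only), E·2πrL = λ_enc L/ε₀.
E = 2k|λ_enc|/r = 2(8.99×10^9)(2.94×10^-6)/(0.00779) = 6.79×10^6 N/C.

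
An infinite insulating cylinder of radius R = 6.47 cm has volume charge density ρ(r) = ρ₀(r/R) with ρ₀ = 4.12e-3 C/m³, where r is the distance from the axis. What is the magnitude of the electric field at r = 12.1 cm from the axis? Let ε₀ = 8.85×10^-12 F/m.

Coaxial Gaussian cylinder, radius r = 12.1 cm, length L (r > R, full charge per length enclosed).
λ_enc = 2π ∫₀^R ρ₀(r'/R)^1 r' dr' = 2πρ₀R²/3 = 3.612×10^-5 C/m.
Since E is radial and uniform over the curved surface, Φ = E·2πrL = Q_enc/ε₀ = λ_enc L/ε₀.
E = |λ_enc|/(2πε₀r) = (3.612×10^-5)/(2π·8.85×10^-12·0.121) = 5.37×10^6 N/C.

E ≈ 5.37e6 N/C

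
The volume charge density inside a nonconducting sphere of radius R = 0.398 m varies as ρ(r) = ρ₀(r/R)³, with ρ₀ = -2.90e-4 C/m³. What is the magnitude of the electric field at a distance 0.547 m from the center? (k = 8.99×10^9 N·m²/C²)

1.15e6 V/m

Use a concentric Gaussian sphere at r = 0.547 m (r > R, all charge enclosed).
Q_enc = 4π ∫₀^R ρ₀(r'/R)^3 r'² dr' = 4πρ₀R³/6 = -3.829e-5 C.
Gauss's law: E·4πr² = Q_enc/ε₀.
E = k|Q_enc|/r² = (8.99×10^9)(3.829e-5)/(0.547)² = 1.15e6 N/C.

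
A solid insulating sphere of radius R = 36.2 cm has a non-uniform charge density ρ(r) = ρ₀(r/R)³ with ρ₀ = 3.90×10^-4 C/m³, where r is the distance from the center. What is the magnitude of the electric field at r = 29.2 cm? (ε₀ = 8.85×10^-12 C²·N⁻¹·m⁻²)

Take a concentric spherical Gaussian surface of radius r = 29.2 cm (r < R).
Integrate the density: Q_enc = 4π ∫₀^r ρ₀(r'/R)^3 r'² dr' = 4πρ₀ r^6/(6·R³) = 1.067×10^-5 C.
Applying ∮E·dA = Q_enc/ε₀ with Φ = E(4πr²):
E = |Q_enc|/(4πε₀r²) = (1.067×10^-5)/(4π·8.85×10^-12·(0.292)²) = 1.13e6 N/C.

|E| = 1.13×10^6 N/C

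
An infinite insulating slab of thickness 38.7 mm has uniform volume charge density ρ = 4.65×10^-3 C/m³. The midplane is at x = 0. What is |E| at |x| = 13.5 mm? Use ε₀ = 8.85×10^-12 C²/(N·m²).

|E| = 7.09×10^6 V/m

By symmetry E is perpendicular to the slab. A Gaussian pillbox from −13.5 mm to +13.5 mm (face area A) lies entirely within the slab.
Q_enc = ρ·(2x)·A and flux = 2EA, so 2EA = 2ρxA/ε₀ ⇒ E = |ρ|x/ε₀.
E = (4.65×10^-3)(0.0135)/(8.85×10^-12) = 7.09e6 N/C.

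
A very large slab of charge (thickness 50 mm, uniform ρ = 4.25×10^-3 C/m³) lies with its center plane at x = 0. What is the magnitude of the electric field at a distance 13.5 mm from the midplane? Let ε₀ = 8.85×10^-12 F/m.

6.48×10^6 N/C

By symmetry E is perpendicular to the slab. A Gaussian pillbox from −13.5 mm to +13.5 mm (face area A) lies entirely within the slab.
Q_enc = ρ·(2x)·A and flux = 2EA, so 2EA = 2ρxA/ε₀ ⇒ E = |ρ|x/ε₀.
E = (4.25×10^-3)(0.0135)/(8.85×10^-12) = 6.48×10^6 N/C.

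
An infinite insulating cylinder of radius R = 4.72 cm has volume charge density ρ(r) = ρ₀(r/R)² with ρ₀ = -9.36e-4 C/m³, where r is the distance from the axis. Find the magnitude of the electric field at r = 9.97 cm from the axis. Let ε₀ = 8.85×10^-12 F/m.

Take a coaxial cylindrical Gaussian surface of radius r = 9.97 cm and length L (r > R, full charge per length enclosed).
λ_enc = 2π ∫₀^R ρ₀(r'/R)^2 r' dr' = 2πρ₀R²/4 = -3.276×10^-6 C/m.
Gauss's law: E·2πrL = λ_enc L/ε₀.
E = |λ_enc|/(2πε₀r) = (3.276×10^-6)/(2π·8.85×10^-12·0.0997) = 5.91e5 N/C.

E = 5.91e5 V/m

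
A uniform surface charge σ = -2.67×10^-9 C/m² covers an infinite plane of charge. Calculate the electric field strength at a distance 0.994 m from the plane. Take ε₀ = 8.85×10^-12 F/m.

|E| = 151 N/C

By planar symmetry E is perpendicular to the sheet and uniform; use a Gaussian pillbox with flat faces of area A on each side of the sheet.
Flux Φ = 2EA and Q_enc = σA, so 2EA = σA/ε₀ ⇒ E = |σ|/(2ε₀), independent of distance.
E = |σ|/(2ε₀) = (2.67×10^-9)/(2·8.85×10^-12) = 151 N/C.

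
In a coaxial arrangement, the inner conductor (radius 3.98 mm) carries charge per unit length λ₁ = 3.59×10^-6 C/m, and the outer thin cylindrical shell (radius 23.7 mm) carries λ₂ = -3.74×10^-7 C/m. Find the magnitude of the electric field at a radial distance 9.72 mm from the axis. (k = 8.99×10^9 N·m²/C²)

|E| ≈ 6.64×10^6 N/C

Choose a coaxial cylinder of radius r = 9.72 mm (arbitrary length L) as the Gaussian surface (between the conductors, 3.98 mm < r < 23.7 mm).
Only the inner wire is enclosed; the outer shell contributes nothing inside itself. λ_enc = λ₁ = 3.59e-6 C/m.
By Gauss's law (flux through the curved wall only), E·2πrL = λ_enc L/ε₀.
E = 2k|λ_enc|/r = 2(8.99×10^9)(3.59×10^-6)/(0.00972) = 6.64×10^6 N/C.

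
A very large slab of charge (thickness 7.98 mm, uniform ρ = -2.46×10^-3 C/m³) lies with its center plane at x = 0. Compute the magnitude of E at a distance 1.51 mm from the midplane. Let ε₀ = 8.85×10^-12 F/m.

By symmetry E is perpendicular to the slab. A Gaussian pillbox from −1.51 mm to +1.51 mm (face area A) lies entirely within the slab.
Q_enc = ρ·(2x)·A and flux = 2EA, so 2EA = 2ρxA/ε₀ ⇒ E = |ρ|x/ε₀.
E = (2.46×10^-3)(0.00151)/(8.85×10^-12) = 4.20e5 N/C.

E = 4.20e5 N/C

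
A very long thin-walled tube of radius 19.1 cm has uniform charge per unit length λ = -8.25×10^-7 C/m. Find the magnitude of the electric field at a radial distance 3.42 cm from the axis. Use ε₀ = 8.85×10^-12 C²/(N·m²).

Take a coaxial cylindrical Gaussian surface of radius r = 3.42 cm and length L (r < 19.1 cm, inside the shell).
All the surface charge lies outside this cylinder: Q_enc = 0, hence E = 0.

E = 0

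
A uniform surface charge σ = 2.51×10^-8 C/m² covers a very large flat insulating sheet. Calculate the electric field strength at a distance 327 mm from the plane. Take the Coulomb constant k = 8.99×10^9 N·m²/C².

1.42×10^3 V/m

Choose a cylindrical pillbox piercing the sheet, end faces (area A) parallel to it.
Flux Φ = 2EA and Q_enc = σA, so 2EA = σA/ε₀ ⇒ E = |σ|/(2ε₀), independent of distance.
E = 2πk|σ| = 2π(8.99×10^9)(2.51×10^-8) = 1.42×10^3 N/C.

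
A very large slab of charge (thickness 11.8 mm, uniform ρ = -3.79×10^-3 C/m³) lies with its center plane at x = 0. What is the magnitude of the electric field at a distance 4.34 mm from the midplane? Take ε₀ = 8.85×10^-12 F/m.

By symmetry E is perpendicular to the slab. A Gaussian pillbox from −4.34 mm to +4.34 mm (face area A) lies entirely within the slab.
Q_enc = ρ·(2x)·A and flux = 2EA, so 2EA = 2ρxA/ε₀ ⇒ E = |ρ|x/ε₀.
E = (3.79e-3)(0.00434)/(8.85×10^-12) = 1.86×10^6 N/C.

|E| ≈ 1.86×10^6 V/m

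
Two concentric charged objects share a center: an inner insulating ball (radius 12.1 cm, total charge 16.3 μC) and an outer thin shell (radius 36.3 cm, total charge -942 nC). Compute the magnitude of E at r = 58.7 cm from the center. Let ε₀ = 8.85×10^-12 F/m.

Symmetry ⇒ E = E(r) r̂. Gaussian sphere of radius r = 58.7 cm (r > 36.3 cm, enclosing both).
Q_enc = (16.3 μC) + (-942 nC) = 1.536×10^-5 C.
By Gauss's law, ∮E·dA = E·4πr² = Q_enc/ε₀.
E = |Q_enc|/(4πε₀r²) = (1.536×10^-5)/(4π·8.85×10^-12·(0.587)²) = 4.01×10^5 N/C.

E ≈ 4.01×10^5 N/C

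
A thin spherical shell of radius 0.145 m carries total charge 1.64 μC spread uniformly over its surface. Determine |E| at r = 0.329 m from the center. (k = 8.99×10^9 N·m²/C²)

Take a concentric spherical Gaussian surface of radius r = 0.329 m (r > 0.145 m).
The entire shell is enclosed: Q_enc = 1.64×10^-6 C.
Since E is radial and uniform over the Gaussian sphere, Φ = E·4πr² = Q_enc/ε₀.
E = k|Q_enc|/r² = (8.99×10^9)(1.64e-6)/(0.329)² = 1.36×10^5 N/C.

E = 1.36e5 V/m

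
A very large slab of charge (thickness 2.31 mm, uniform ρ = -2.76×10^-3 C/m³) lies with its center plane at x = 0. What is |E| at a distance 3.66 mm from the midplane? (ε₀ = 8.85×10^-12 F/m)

|E| = 3.60×10^5 V/m

The point |x| = 3.66 mm lies outside the slab (half-thickness 0.001155 m). A symmetric pillbox spanning the full slab encloses Q_enc = ρ·d·A.
Flux = 2EA ⇒ E = |ρ|d/(2ε₀), independent of distance outside.
E = (2.76×10^-3)(0.00231)/(2·8.85×10^-12) = 3.60×10^5 N/C.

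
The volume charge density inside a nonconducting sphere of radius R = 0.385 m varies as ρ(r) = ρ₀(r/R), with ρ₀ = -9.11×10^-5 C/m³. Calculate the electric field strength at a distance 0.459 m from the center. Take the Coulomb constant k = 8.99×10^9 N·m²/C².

E ≈ 6.97×10^5 N/C

Take a concentric spherical Gaussian surface of radius r = 0.459 m (r > R, all charge enclosed).
Q_enc = 4π ∫₀^R ρ₀(r'/R)^1 r'² dr' = 4πρ₀R³/4 = -1.633×10^-5 C.
Since E is radial and uniform over the Gaussian sphere, Φ = E·4πr² = Q_enc/ε₀.
E = k|Q_enc|/r² = (8.99×10^9)(1.633×10^-5)/(0.459)² = 6.97×10^5 N/C.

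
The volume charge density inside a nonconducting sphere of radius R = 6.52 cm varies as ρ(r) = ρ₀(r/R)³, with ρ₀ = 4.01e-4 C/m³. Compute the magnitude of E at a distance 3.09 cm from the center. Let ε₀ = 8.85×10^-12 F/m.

|E| = 2.48×10^4 N/C

Symmetry ⇒ E = E(r) r̂. Gaussian sphere of radius r = 3.09 cm (r < R).
Q_enc = ∫₀^r ρ(r')·4πr'² dr' = (4πρ₀/R³) ∫₀^r r'^5 dr' = 4πρ₀ r^6/(6·R³) = 2.638×10^-9 C.
Since E is radial and uniform over the Gaussian sphere, Φ = E·4πr² = Q_enc/ε₀.
E = |Q_enc|/(4πε₀r²) = (2.638×10^-9)/(4π·8.85×10^-12·(0.0309)²) = 2.48e4 N/C.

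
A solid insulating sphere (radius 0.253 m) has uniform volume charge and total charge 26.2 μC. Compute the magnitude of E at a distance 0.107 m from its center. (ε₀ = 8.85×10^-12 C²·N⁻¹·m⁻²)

Take a concentric spherical Gaussian surface of radius r = 0.107 m (r < R).
Only the charge within r is enclosed: Q_enc = Q·(r/R)³ = (26.2 μC)·(0.107 m/0.253 m)³ = 1.982e-6 C.
Applying ∮E·dA = Q_enc/ε₀ with Φ = E(4πr²):
E = |Q_enc|/(4πε₀r²) = (1.982×10^-6)/(4π·8.85×10^-12·(0.107)²) = 1.56×10^6 N/C.

1.56e6 N/C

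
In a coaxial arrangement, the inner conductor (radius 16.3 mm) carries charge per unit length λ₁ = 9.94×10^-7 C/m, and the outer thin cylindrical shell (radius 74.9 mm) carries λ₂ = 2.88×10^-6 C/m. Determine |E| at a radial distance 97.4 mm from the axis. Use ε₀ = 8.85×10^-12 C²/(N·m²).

Choose a coaxial cylinder of radius r = 97.4 mm (arbitrary length L) as the Gaussian surface (r > 74.9 mm, enclosing both).
λ_enc = λ₁ + λ₂ = (9.94×10^-7) + (2.88×10^-6) = 3.874×10^-6 C/m.
Applying ∮E·dA = Q_enc/ε₀ with the end caps contributing no flux:
E = |λ_enc|/(2πε₀r) = (3.874e-6)/(2π·8.85×10^-12·0.0974) = 7.15e5 N/C.

E ≈ 7.15e5 N/C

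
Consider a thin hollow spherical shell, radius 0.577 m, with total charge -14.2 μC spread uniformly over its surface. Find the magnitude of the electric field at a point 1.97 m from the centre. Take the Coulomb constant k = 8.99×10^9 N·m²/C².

E = 3.29×10^4 N/C

Use a concentric Gaussian sphere at r = 1.97 m (r > 0.577 m).
The entire shell is enclosed: Q_enc = -1.42×10^-5 C.
By Gauss's law, ∮E·dA = E·4πr² = Q_enc/ε₀.
E = k|Q_enc|/r² = (8.99×10^9)(1.42e-5)/(1.97)² = 3.29×10^4 N/C.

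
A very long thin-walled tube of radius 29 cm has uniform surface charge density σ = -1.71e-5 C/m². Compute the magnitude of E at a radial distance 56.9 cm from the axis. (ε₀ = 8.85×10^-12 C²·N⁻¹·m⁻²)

By cylindrical symmetry E is radial; use a coaxial Gaussian cylinder of radius 56.9 cm and length L (r > 29 cm).
The whole shell is enclosed: λ_enc = σ·2πR = (-1.71×10^-5)·2π·(0.29) = -3.116×10^-5 C/m.
By Gauss's law (flux through the curved wall only), E·2πrL = λ_enc L/ε₀.
E = |λ_enc|/(2πε₀r) = (3.116e-5)/(2π·8.85×10^-12·0.569) = 9.85×10^5 N/C.

|E| = 9.85×10^5 V/m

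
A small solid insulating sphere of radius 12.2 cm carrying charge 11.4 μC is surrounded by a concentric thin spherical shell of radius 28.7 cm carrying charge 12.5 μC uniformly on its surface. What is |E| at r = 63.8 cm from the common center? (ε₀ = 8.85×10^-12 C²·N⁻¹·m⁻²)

E = 5.28×10^5 V/m

Symmetry ⇒ E = E(r) r̂. Gaussian sphere of radius r = 63.8 cm (r > 28.7 cm, enclosing both).
Q_enc = (11.4 μC) + (12.5 μC) = 2.39×10^-5 C.
Gauss's law: E·4πr² = Q_enc/ε₀.
E = |Q_enc|/(4πε₀r²) = (2.39×10^-5)/(4π·8.85×10^-12·(0.638)²) = 5.28×10^5 N/C.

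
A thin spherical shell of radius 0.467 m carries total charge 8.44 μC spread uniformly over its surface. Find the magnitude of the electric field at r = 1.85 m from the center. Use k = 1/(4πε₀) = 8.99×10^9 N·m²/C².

|E| = 2.22e4 V/m

Take a concentric spherical Gaussian surface of radius r = 1.85 m (r > 0.467 m).
The entire shell is enclosed: Q_enc = 8.44×10^-6 C.
Since E is radial and uniform over the Gaussian sphere, Φ = E·4πr² = Q_enc/ε₀.
E = k|Q_enc|/r² = (8.99×10^9)(8.44×10^-6)/(1.85)² = 2.22e4 N/C.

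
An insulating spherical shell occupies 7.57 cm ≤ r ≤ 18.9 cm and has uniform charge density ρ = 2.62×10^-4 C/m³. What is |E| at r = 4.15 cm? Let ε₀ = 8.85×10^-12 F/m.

E = 0 (no enclosed charge)

Symmetry ⇒ E = E(r) r̂. Gaussian sphere of radius r = 4.15 cm (r < 7.57 cm, inside the empty cavity).
Q_enc = 0 (all charge lies at larger r); Gauss's law gives E = 0.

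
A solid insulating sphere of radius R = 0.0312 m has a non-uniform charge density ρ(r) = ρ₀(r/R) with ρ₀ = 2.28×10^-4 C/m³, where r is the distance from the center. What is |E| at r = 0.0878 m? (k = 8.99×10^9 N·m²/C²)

Use a concentric Gaussian sphere at r = 0.0878 m (r > R, all charge enclosed).
Q_enc = 4π ∫₀^R ρ₀(r'/R)^1 r'² dr' = 4πρ₀R³/4 = 2.175×10^-8 C.
Since E is radial and uniform over the Gaussian sphere, Φ = E·4πr² = Q_enc/ε₀.
E = k|Q_enc|/r² = (8.99×10^9)(2.175×10^-8)/(0.0878)² = 2.54×10^4 N/C.

E ≈ 2.54e4 N/C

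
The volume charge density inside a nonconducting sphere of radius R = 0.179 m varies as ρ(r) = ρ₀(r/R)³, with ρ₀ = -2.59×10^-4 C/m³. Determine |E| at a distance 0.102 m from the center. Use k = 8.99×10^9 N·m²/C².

E ≈ 9.20e4 V/m

By spherical symmetry E is radial; choose a Gaussian sphere of radius r = 0.102 m (r < R).
Integrate the density: Q_enc = 4π ∫₀^r ρ₀(r'/R)^3 r'² dr' = 4πρ₀ r^6/(6·R³) = -1.065e-7 C.
Applying ∮E·dA = Q_enc/ε₀ with Φ = E(4πr²):
E = k|Q_enc|/r² = (8.99×10^9)(1.065×10^-7)/(0.102)² = 9.20×10^4 N/C.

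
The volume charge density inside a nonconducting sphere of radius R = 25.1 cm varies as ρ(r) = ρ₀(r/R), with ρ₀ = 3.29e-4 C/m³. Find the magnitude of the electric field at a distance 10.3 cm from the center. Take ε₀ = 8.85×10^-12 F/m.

|E| ≈ 3.93×10^5 N/C

Symmetry ⇒ E = E(r) r̂. Gaussian sphere of radius r = 10.3 cm (r < R).
Integrate the density: Q_enc = 4π ∫₀^r ρ₀(r'/R)^1 r'² dr' = 4πρ₀ r^4/(4·R) = 4.635×10^-7 C.
By Gauss's law, ∮E·dA = E·4πr² = Q_enc/ε₀.
E = |Q_enc|/(4πε₀r²) = (4.635×10^-7)/(4π·8.85×10^-12·(0.103)²) = 3.93×10^5 N/C.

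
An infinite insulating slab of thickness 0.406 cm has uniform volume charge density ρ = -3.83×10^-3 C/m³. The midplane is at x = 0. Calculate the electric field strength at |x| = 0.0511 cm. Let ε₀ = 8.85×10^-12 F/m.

By symmetry E is perpendicular to the slab. A Gaussian pillbox from −0.0511 cm to +0.0511 cm (face area A) lies entirely within the slab.
Q_enc = ρ·(2x)·A and flux = 2EA, so 2EA = 2ρxA/ε₀ ⇒ E = |ρ|x/ε₀.
E = (3.83e-3)(0.000511)/(8.85×10^-12) = 2.21e5 N/C.

E ≈ 2.21×10^5 V/m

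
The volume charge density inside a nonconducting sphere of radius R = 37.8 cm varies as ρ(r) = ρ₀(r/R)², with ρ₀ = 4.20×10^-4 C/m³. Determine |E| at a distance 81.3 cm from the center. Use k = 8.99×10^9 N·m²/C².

|E| = 7.75×10^5 N/C

Symmetry ⇒ E = E(r) r̂. Gaussian sphere of radius r = 81.3 cm (r > R, all charge enclosed).
Q_enc = 4π ∫₀^R ρ₀(r'/R)^2 r'² dr' = 4πρ₀R³/5 = 5.701e-5 C.
Gauss's law: E·4πr² = Q_enc/ε₀.
E = k|Q_enc|/r² = (8.99×10^9)(5.701×10^-5)/(0.813)² = 7.75e5 N/C.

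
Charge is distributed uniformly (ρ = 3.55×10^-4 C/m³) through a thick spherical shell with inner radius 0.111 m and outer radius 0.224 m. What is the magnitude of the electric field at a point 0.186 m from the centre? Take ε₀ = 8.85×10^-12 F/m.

Symmetry ⇒ E = E(r) r̂. Gaussian sphere of radius r = 0.186 m (within the shell material, 0.111 m < r < 0.224 m).
Only the shell between 0.111 m and r is enclosed: Q_enc = ρ·(4π/3)(r³ − a³) = (3.55e-4)·(4π/3)·((0.186)³ − (0.111)³) = 7.535e-6 C.
Gauss's law: E·4πr² = Q_enc/ε₀.
E = |Q_enc|/(4πε₀r²) = (7.535×10^-6)/(4π·8.85×10^-12·(0.186)²) = 1.96×10^6 N/C.

E = 1.96×10^6 N/C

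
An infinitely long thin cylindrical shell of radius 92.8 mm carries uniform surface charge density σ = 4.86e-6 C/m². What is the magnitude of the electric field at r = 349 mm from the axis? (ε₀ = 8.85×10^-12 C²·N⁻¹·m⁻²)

Coaxial Gaussian cylinder, radius r = 349 mm, length L (r > 92.8 mm).
The whole shell is enclosed: λ_enc = σ·2πR = (4.86e-6)·2π·(0.0928) = 2.834e-6 C/m.
Gauss's law: E·2πrL = λ_enc L/ε₀.
E = |λ_enc|/(2πε₀r) = (2.834e-6)/(2π·8.85×10^-12·0.349) = 1.46e5 N/C.

|E| = 1.46e5 N/C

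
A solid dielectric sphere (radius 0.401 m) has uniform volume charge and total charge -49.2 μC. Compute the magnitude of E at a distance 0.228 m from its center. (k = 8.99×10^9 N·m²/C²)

Symmetry ⇒ E = E(r) r̂. Gaussian sphere of radius r = 0.228 m (r < R).
For a uniform sphere the enclosed fraction is (r/R)³, so Q_enc = (-49.2 μC)(0.228/0.401)³ = -9.043×10^-6 C.
By Gauss's law, ∮E·dA = E·4πr² = Q_enc/ε₀.
E = k|Q_enc|/r² = (8.99×10^9)(9.043×10^-6)/(0.228)² = 1.56×10^6 N/C.

E = 1.56×10^6 V/m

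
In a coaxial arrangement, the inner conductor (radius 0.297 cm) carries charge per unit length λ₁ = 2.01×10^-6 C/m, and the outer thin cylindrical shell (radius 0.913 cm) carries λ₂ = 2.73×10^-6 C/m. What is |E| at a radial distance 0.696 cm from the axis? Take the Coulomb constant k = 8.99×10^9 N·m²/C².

|E| ≈ 5.19e6 N/C

Coaxial Gaussian cylinder, radius r = 0.696 cm, length L (between the conductors, 0.297 cm < r < 0.913 cm).
Only the inner wire is enclosed; the outer shell contributes nothing inside itself. λ_enc = λ₁ = 2.01×10^-6 C/m.
By Gauss's law (flux through the curved wall only), E·2πrL = λ_enc L/ε₀.
E = 2k|λ_enc|/r = 2(8.99×10^9)(2.01e-6)/(0.00696) = 5.19×10^6 N/C.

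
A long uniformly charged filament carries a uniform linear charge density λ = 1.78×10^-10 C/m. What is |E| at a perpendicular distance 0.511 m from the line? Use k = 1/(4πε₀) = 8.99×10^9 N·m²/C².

By cylindrical symmetry E is radial; use a coaxial Gaussian cylinder of radius 0.511 m and length L.
Q_enc = λL, so λ_enc = 1.78×10^-10 C/m.
Gauss's law: E·2πrL = λ_enc L/ε₀.
E = 2k|λ_enc|/r = 2(8.99×10^9)(1.78e-10)/(0.511) = 6.26 N/C.

6.26 N/C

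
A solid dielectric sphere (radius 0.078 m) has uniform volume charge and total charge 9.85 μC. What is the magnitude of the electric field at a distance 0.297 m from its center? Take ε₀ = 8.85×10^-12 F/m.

1.00e6 V/m

Take a concentric spherical Gaussian surface of radius r = 0.297 m (r > R, so the entire charge is enclosed).
Q_enc = 9.85 μC = 9.85e-6 C.
Gauss's law: E·4πr² = Q_enc/ε₀.
E = |Q_enc|/(4πε₀r²) = (9.85×10^-6)/(4π·8.85×10^-12·(0.297)²) = 1.00e6 N/C.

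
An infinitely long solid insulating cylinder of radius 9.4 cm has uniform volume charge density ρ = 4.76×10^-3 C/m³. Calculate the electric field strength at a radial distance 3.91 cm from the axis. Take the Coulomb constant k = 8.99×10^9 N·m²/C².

|E| ≈ 1.05e7 V/m

Take a coaxial cylindrical Gaussian surface of radius r = 3.91 cm and length L (r < R).
Enclosed charge per unit length: λ_enc = ρ·πr² = (4.76×10^-3)π(0.0391)² = 2.286×10^-5 C/m.
Since E is radial and uniform over the curved surface, Φ = E·2πrL = Q_enc/ε₀ = λ_enc L/ε₀.
E = 2k|λ_enc|/r = 2(8.99×10^9)(2.286e-5)/(0.0391) = 1.05×10^7 N/C.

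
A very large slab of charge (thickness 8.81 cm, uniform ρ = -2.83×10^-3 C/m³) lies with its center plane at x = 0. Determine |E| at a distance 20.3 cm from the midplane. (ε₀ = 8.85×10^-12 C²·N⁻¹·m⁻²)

The point |x| = 20.3 cm lies outside the slab (half-thickness 0.04405 m). A symmetric pillbox spanning the full slab encloses Q_enc = ρ·d·A.
Flux = 2EA ⇒ E = |ρ|d/(2ε₀), independent of distance outside.
E = (2.83×10^-3)(0.0881)/(2·8.85×10^-12) = 1.41e7 N/C.

1.41e7 N/C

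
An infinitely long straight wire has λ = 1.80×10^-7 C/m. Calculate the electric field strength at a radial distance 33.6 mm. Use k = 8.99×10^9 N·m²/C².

|E| = 9.63×10^4 V/m

By cylindrical symmetry E is radial; use a coaxial Gaussian cylinder of radius 33.6 mm and length L.
Q_enc = λL, so λ_enc = 1.80×10^-7 C/m.
Since E is radial and uniform over the curved surface, Φ = E·2πrL = Q_enc/ε₀ = λ_enc L/ε₀.
E = 2k|λ_enc|/r = 2(8.99×10^9)(1.80×10^-7)/(0.0336) = 9.63×10^4 N/C.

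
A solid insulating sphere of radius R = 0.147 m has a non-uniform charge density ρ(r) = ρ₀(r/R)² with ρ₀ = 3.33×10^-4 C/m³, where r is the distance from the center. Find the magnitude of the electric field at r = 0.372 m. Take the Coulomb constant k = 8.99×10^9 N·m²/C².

By spherical symmetry E is radial; choose a Gaussian sphere of radius r = 0.372 m (r > R, all charge enclosed).
Q_enc = 4π ∫₀^R ρ₀(r'/R)^2 r'² dr' = 4πρ₀R³/5 = 2.658×10^-6 C.
By Gauss's law, ∮E·dA = E·4πr² = Q_enc/ε₀.
E = k|Q_enc|/r² = (8.99×10^9)(2.658×10^-6)/(0.372)² = 1.73e5 N/C.

E = 1.73×10^5 N/C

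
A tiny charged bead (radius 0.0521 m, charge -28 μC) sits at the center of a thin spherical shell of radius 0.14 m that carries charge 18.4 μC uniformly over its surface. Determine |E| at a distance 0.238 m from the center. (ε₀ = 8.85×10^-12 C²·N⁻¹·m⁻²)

1.52×10^6 N/C

Take a concentric spherical Gaussian surface of radius r = 0.238 m (r > 0.14 m, enclosing both).
Q_enc = (-28 μC) + (18.4 μC) = -9.60e-6 C.
Gauss's law: E·4πr² = Q_enc/ε₀.
E = |Q_enc|/(4πε₀r²) = (9.60×10^-6)/(4π·8.85×10^-12·(0.238)²) = 1.52×10^6 N/C.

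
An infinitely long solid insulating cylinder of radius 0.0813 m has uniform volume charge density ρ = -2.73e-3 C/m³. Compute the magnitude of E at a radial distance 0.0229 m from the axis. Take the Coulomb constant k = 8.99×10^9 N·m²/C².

|E| = 3.53×10^6 N/C

By cylindrical symmetry E is radial; use a coaxial Gaussian cylinder of radius 0.0229 m and length L (r < R).
Enclosed charge per unit length: λ_enc = ρ·πr² = (-2.73×10^-3)π(0.0229)² = -4.498e-6 C/m.
Applying ∮E·dA = Q_enc/ε₀ with the end caps contributing no flux:
E = 2k|λ_enc|/r = 2(8.99×10^9)(4.498×10^-6)/(0.0229) = 3.53×10^6 N/C.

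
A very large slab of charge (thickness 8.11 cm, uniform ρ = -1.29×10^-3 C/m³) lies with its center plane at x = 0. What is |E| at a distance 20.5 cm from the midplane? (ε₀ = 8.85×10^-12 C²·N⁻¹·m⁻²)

5.91×10^6 N/C

The point |x| = 20.5 cm lies outside the slab (half-thickness 0.04055 m). A symmetric pillbox spanning the full slab encloses Q_enc = ρ·d·A.
Flux = 2EA ⇒ E = |ρ|d/(2ε₀), independent of distance outside.
E = (1.29×10^-3)(0.0811)/(2·8.85×10^-12) = 5.91×10^6 N/C.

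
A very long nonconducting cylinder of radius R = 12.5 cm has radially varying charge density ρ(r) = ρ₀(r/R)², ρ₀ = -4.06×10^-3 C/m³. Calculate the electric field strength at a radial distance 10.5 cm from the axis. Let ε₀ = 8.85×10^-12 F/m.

E = 8.50×10^6 N/C

Take a coaxial cylindrical Gaussian surface of radius r = 10.5 cm and length L (r < R).
Integrating ρ over the cross-section to radius r: λ_enc = (2πρ₀/R²) ∫₀^r r'^3 dr' = 2πρ₀ r^4/(4·R²) = -4.961×10^-5 C/m.
Since E is radial and uniform over the curved surface, Φ = E·2πrL = Q_enc/ε₀ = λ_enc L/ε₀.
E = |λ_enc|/(2πε₀r) = (4.961×10^-5)/(2π·8.85×10^-12·0.105) = 8.50×10^6 N/C.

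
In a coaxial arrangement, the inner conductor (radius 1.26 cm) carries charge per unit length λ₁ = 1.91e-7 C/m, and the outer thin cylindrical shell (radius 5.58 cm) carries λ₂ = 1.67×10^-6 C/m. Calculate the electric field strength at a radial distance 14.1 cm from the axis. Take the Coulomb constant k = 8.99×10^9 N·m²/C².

|E| = 2.37×10^5 N/C

Choose a coaxial cylinder of radius r = 14.1 cm (arbitrary length L) as the Gaussian surface (r > 5.58 cm, enclosing both).
λ_enc = λ₁ + λ₂ = (1.91×10^-7) + (1.67e-6) = 1.861e-6 C/m.
Applying ∮E·dA = Q_enc/ε₀ with the end caps contributing no flux:
E = 2k|λ_enc|/r = 2(8.99×10^9)(1.861e-6)/(0.141) = 2.37×10^5 N/C.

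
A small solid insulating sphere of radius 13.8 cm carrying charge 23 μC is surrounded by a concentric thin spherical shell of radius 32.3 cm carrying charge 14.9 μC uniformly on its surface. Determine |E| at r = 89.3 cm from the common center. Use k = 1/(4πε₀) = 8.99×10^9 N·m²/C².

4.27×10^5 N/C

Take a concentric spherical Gaussian surface of radius r = 89.3 cm (r > 32.3 cm, enclosing both).
Q_enc = (23 μC) + (14.9 μC) = 3.79×10^-5 C.
Since E is radial and uniform over the Gaussian sphere, Φ = E·4πr² = Q_enc/ε₀.
E = k|Q_enc|/r² = (8.99×10^9)(3.79×10^-5)/(0.893)² = 4.27×10^5 N/C.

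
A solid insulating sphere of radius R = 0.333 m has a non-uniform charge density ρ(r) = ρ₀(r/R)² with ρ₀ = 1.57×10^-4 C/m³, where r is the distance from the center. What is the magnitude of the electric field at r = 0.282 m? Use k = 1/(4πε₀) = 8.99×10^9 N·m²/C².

Use a concentric Gaussian sphere at r = 0.282 m (r < R).
Q_enc = ∫₀^r ρ(r')·4πr'² dr' = (4πρ₀/R²) ∫₀^r r'^4 dr' = 4πρ₀ r^5/(5·R²) = 6.346e-6 C.
By Gauss's law, ∮E·dA = E·4πr² = Q_enc/ε₀.
E = k|Q_enc|/r² = (8.99×10^9)(6.346×10^-6)/(0.282)² = 7.17×10^5 N/C.

E ≈ 7.17×10^5 N/C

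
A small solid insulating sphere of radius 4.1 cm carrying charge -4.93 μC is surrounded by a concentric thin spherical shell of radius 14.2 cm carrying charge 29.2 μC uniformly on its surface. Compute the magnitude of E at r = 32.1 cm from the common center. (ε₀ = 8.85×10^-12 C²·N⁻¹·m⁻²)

By spherical symmetry E is radial; choose a Gaussian sphere of radius r = 32.1 cm (r > 14.2 cm, enclosing both).
Q_enc = (-4.93 μC) + (29.2 μC) = 2.427×10^-5 C.
Since E is radial and uniform over the Gaussian sphere, Φ = E·4πr² = Q_enc/ε₀.
E = |Q_enc|/(4πε₀r²) = (2.427e-5)/(4π·8.85×10^-12·(0.321)²) = 2.12×10^6 N/C.

2.12e6 N/C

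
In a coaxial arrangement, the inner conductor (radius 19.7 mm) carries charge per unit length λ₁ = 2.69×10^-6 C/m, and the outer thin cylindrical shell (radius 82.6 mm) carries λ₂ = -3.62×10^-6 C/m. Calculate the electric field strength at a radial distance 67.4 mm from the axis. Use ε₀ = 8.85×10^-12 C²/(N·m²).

7.18e5 N/C

Choose a coaxial cylinder of radius r = 67.4 mm (arbitrary length L) as the Gaussian surface (between the conductors, 19.7 mm < r < 82.6 mm).
The shell at 82.6 mm lies outside the Gaussian surface, so λ_enc = λ₁ = 2.69×10^-6 C/m.
Applying ∮E·dA = Q_enc/ε₀ with the end caps contributing no flux:
E = |λ_enc|/(2πε₀r) = (2.69×10^-6)/(2π·8.85×10^-12·0.0674) = 7.18e5 N/C.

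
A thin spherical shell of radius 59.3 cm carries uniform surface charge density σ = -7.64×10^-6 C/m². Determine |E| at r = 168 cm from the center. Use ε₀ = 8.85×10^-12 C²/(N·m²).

Take a concentric spherical Gaussian surface of radius r = 168 cm (r > 59.3 cm).
The entire shell is enclosed: Q_enc = σ·4πR² = (-7.64e-6)·4π·(0.593)² = -3.376e-5 C.
By Gauss's law, ∮E·dA = E·4πr² = Q_enc/ε₀.
E = |Q_enc|/(4πε₀r²) = (3.376e-5)/(4π·8.85×10^-12·(1.68)²) = 1.08×10^5 N/C.

E = 1.08×10^5 N/C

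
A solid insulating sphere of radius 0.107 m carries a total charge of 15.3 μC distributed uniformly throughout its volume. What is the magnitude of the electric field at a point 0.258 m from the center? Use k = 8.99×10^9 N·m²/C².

2.07e6 N/C

By spherical symmetry E is radial; choose a Gaussian sphere of radius r = 0.258 m (r > R, so the entire charge is enclosed).
Q_enc = 15.3 μC = 1.53×10^-5 C.
Applying ∮E·dA = Q_enc/ε₀ with Φ = E(4πr²):
E = k|Q_enc|/r² = (8.99×10^9)(1.53e-5)/(0.258)² = 2.07×10^6 N/C.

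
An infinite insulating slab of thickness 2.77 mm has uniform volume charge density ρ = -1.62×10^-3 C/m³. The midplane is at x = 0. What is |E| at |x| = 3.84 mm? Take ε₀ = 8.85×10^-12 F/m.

The point |x| = 3.84 mm lies outside the slab (half-thickness 0.001385 m). A symmetric pillbox spanning the full slab encloses Q_enc = ρ·d·A.
Flux = 2EA ⇒ E = |ρ|d/(2ε₀), independent of distance outside.
E = (1.62×10^-3)(0.00277)/(2·8.85×10^-12) = 2.54×10^5 N/C.

|E| = 2.54×10^5 N/C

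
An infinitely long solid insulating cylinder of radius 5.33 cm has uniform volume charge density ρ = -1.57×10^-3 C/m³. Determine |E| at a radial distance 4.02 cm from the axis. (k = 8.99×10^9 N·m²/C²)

E ≈ 3.57e6 V/m

By cylindrical symmetry E is radial; use a coaxial Gaussian cylinder of radius 4.02 cm and length L (r < R).
Charge inside radius r per length L is ρ·πr²·L, so λ_enc = ρπr² = -7.971e-6 C/m.
By Gauss's law (flux through the curved wall only), E·2πrL = λ_enc L/ε₀.
E = 2k|λ_enc|/r = 2(8.99×10^9)(7.971×10^-6)/(0.0402) = 3.57×10^6 N/C.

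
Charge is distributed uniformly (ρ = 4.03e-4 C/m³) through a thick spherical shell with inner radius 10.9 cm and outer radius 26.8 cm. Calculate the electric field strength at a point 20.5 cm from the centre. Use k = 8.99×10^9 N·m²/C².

Take a concentric spherical Gaussian surface of radius r = 20.5 cm (within the shell material, 10.9 cm < r < 26.8 cm).
Only the shell between 10.9 cm and r is enclosed: Q_enc = ρ·(4π/3)(r³ − a³) = (4.03×10^-4)·(4π/3)·((0.205)³ − (0.109)³) = 1.236×10^-5 C.
Since E is radial and uniform over the Gaussian sphere, Φ = E·4πr² = Q_enc/ε₀.
E = k|Q_enc|/r² = (8.99×10^9)(1.236e-5)/(0.205)² = 2.64e6 N/C.

|E| = 2.64e6 N/C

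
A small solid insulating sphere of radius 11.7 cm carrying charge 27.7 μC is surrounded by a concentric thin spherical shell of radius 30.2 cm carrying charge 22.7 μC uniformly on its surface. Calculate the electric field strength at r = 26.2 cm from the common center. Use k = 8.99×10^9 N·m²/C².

|E| ≈ 3.63×10^6 V/m

Use a concentric Gaussian sphere at r = 26.2 cm (between the bodies, 11.7 cm < r < 30.2 cm).
Only the inner charge is enclosed; the outer shell contributes nothing inside itself. Q_enc = 27.7 μC = 2.77e-5 C.
Applying ∮E·dA = Q_enc/ε₀ with Φ = E(4πr²):
E = k|Q_enc|/r² = (8.99×10^9)(2.77×10^-5)/(0.262)² = 3.63×10^6 N/C.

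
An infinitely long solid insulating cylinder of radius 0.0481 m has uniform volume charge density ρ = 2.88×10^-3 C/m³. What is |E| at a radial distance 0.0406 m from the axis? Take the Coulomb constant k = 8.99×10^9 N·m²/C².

E = 6.60e6 V/m

By cylindrical symmetry E is radial; use a coaxial Gaussian cylinder of radius 0.0406 m and length L (r < R).
Charge inside radius r per length L is ρ·πr²·L, so λ_enc = ρπr² = 1.491×10^-5 C/m.
Applying ∮E·dA = Q_enc/ε₀ with the end caps contributing no flux:
E = 2k|λ_enc|/r = 2(8.99×10^9)(1.491e-5)/(0.0406) = 6.60×10^6 N/C.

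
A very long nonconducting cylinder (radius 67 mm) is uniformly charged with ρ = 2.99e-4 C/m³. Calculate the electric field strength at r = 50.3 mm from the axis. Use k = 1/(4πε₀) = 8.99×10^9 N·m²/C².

Choose a coaxial cylinder of radius r = 50.3 mm (arbitrary length L) as the Gaussian surface (r < R).
Enclosed charge per unit length: λ_enc = ρ·πr² = (2.99e-4)π(0.0503)² = 2.377e-6 C/m.
Applying ∮E·dA = Q_enc/ε₀ with the end caps contributing no flux:
E = 2k|λ_enc|/r = 2(8.99×10^9)(2.377e-6)/(0.0503) = 8.50e5 N/C.

|E| ≈ 8.50e5 N/C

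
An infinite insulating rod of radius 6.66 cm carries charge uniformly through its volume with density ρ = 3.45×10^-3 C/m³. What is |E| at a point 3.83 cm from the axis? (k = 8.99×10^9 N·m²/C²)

Choose a coaxial cylinder of radius r = 3.83 cm (arbitrary length L) as the Gaussian surface (r < R).
Charge inside radius r per length L is ρ·πr²·L, so λ_enc = ρπr² = 1.59×10^-5 C/m.
Applying ∮E·dA = Q_enc/ε₀ with the end caps contributing no flux:
E = 2k|λ_enc|/r = 2(8.99×10^9)(1.59e-5)/(0.0383) = 7.46×10^6 N/C.

7.46e6 N/C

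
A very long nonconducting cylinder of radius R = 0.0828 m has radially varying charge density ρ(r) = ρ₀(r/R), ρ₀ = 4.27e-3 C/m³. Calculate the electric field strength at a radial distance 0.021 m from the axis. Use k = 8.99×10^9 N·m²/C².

8.56×10^5 N/C

Take a coaxial cylindrical Gaussian surface of radius r = 0.021 m and length L (r < R).
λ_enc = ∫₀^r ρ(r')·2πr' dr' = (2πρ₀/R)·r^3/3 = 1.00×10^-6 C/m.
Applying ∮E·dA = Q_enc/ε₀ with the end caps contributing no flux:
E = 2k|λ_enc|/r = 2(8.99×10^9)(1.00e-6)/(0.021) = 8.56×10^5 N/C.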